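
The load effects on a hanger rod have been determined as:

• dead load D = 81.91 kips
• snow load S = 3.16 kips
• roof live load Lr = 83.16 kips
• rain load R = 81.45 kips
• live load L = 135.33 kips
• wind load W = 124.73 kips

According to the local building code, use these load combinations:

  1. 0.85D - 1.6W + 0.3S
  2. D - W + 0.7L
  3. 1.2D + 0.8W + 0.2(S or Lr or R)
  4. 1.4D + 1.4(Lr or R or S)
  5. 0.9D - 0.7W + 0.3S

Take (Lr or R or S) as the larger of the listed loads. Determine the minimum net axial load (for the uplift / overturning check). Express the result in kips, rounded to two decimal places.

(S or Lr or R) → Lr = 83.16 kips; (Lr or R or S) → Lr = 83.16 kips.
1. 0.85(81.91) - 1.6(124.73) + 0.3(3.16) = 69.62 - 199.57 + 0.95 = -129.00
2. 1.0(81.91) - 1.0(124.73) + 0.7(135.33) = 81.91 - 124.73 + 94.73 = 51.91
3. 1.2(81.91) + 0.8(124.73) + 0.2(83.16) = 214.71
4. 1.4(81.91) + 1.4(83.16) = 231.10
5. 0.9(81.91) - 0.7(124.73) + 0.3(3.16) = 73.72 - 87.31 + 0.95 = -12.64
Combination 1 gives the minimum: -129.00 kips.

-129.00 kips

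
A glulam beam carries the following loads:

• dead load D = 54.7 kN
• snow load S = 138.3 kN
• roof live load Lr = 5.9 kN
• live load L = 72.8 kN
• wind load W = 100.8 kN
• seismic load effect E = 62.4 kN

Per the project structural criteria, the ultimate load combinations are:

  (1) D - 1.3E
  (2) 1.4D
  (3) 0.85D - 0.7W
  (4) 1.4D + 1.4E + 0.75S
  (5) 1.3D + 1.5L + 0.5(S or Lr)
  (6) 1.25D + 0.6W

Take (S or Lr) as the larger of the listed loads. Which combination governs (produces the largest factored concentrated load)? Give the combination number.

Combination 4

(S or Lr) → S = 138.3 kN.
(1) 1.0(54.7) - 1.3(62.4) = -26.42
(2) 1.4(54.7) = 76.58
(3) 0.85(54.7) - 0.7(100.8) = -24.07
(4) 1.4(54.7) + 1.4(62.4) + 0.75(138.3) = 267.67
(5) 1.3(54.7) + 1.5(72.8) + 0.5(138.3) = 249.46
(6) 1.25(54.7) + 0.6(100.8) = 128.86
The largest value is 267.67 kN from combination 4.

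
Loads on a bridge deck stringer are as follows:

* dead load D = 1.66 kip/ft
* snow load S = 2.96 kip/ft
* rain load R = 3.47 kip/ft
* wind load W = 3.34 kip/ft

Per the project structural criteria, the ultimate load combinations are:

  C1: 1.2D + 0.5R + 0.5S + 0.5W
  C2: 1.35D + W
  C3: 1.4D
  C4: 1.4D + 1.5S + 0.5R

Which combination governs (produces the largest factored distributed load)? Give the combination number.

Combination 4

C1: 1.2(1.66) + 0.5(3.47) + 0.5(2.96) + 0.5(3.34) = 1.99 + 1.74 + 1.48 + 1.67 = 6.88
C2: 1.35(1.66) + 1.0(3.34) = 2.24 + 3.34 = 5.58
C3: 1.4(1.66) = 2.32
C4: 1.4(1.66) + 1.5(2.96) + 0.5(3.47) = 2.32 + 4.44 + 1.74 = 8.50
The largest value is 8.50 kip/ft from combination 4.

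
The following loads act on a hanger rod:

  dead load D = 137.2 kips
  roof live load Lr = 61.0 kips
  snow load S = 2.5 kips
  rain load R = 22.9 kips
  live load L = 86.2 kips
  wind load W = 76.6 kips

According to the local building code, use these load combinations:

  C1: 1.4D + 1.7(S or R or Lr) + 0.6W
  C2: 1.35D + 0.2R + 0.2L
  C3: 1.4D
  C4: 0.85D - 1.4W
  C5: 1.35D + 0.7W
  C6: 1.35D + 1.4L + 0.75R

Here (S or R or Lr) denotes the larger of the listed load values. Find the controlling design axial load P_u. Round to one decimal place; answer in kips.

(S or R or Lr) → Lr = 61.0 kips.
C1: 1.4(137.2) + 1.7(61.0) + 0.6(76.6) = 341.7
C2: 1.35(137.2) + 0.2(22.9) + 0.2(86.2) = 185.2 + 4.6 + 17.2 = 207.0
C3: 1.4(137.2) = 192.1
C4: 0.85(137.2) - 1.4(76.6) = 116.6 - 107.2 = 9.4
C5: 1.35(137.2) + 0.7(76.6) = 185.2 + 53.6 = 238.8
C6: 1.35(137.2) + 1.4(86.2) + 0.75(22.9) = 185.2 + 120.7 + 17.2 = 323.1
The controlling combination is 1, giving 341.7 kips.

341.7 kips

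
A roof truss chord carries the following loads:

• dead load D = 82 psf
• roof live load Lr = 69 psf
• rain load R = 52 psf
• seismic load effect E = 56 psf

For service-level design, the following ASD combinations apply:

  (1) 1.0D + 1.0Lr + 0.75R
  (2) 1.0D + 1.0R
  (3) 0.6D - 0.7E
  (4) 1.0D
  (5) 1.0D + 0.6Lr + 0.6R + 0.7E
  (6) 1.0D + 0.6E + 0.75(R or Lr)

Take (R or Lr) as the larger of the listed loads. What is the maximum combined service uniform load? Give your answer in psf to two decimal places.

193.80 psf

(R or Lr) → Lr = 69 psf.
(1) 1.0(82) + 1.0(69) + 0.75(52) = 82.00 + 69.00 + 39.00 = 190.00
(2) 1.0(82) + 1.0(52) = 82.00 + 52.00 = 134.00
(3) 0.6(82) - 0.7(56) = 49.20 - 39.20 = 10.00
(4) 1.0(82) = 82.00
(5) 1.0(82) + 0.6(69) + 0.6(52) + 0.7(56) = 82.00 + 41.40 + 31.20 + 39.20 = 193.80
(6) 1.0(82) + 0.6(56) + 0.75(69) = 82.00 + 33.60 + 51.75 = 167.35
The controlling combination is 5, giving 193.80 psf.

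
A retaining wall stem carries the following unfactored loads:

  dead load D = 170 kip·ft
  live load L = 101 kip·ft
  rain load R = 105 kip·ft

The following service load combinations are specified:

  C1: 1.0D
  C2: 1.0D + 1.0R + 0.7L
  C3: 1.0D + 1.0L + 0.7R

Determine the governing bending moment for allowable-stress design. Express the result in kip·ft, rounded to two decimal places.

345.70 kip·ft

C1: 1.0(170) = 170.00
C2: 1.0(170) + 1.0(105) + 0.7(101) = 170.00 + 105.00 + 70.70 = 345.70
C3: 1.0(170) + 1.0(101) + 0.7(105) = 170.00 + 101.00 + 73.50 = 344.50
Combination 2 governs: M = 345.70 kip·ft.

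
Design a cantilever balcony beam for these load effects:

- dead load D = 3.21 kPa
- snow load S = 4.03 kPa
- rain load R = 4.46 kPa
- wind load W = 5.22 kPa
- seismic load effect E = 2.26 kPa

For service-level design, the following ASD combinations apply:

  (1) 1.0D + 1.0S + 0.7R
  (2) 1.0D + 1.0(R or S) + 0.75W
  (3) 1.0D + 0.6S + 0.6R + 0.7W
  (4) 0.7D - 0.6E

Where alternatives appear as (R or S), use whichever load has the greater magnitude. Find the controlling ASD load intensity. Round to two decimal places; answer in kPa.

(R or S) → R = 4.46 kPa.
(1) 1.0(3.21) + 1.0(4.03) + 0.7(4.46) = 3.21 + 4.03 + 3.12 = 10.36
(2) 1.0(3.21) + 1.0(4.46) + 0.75(5.22) = 3.21 + 4.46 + 3.92 = 11.59
(3) 1.0(3.21) + 0.6(4.03) + 0.6(4.46) + 0.7(5.22) = 3.21 + 2.42 + 2.68 + 3.65 = 11.96
(4) 0.7(3.21) - 0.6(2.26) = 2.25 - 1.36 = 0.89
Maximum is from combination 3.

11.96 kPa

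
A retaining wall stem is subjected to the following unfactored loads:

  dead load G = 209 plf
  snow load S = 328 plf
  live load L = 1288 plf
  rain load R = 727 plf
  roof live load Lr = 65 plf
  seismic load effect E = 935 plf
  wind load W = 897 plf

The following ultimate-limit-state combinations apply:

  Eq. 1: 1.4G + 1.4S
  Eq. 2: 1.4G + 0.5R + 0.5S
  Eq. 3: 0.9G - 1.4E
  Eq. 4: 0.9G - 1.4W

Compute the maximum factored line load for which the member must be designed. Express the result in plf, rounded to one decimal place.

Eq. 1: 1.4(209) + 1.4(328) = 292.6 + 459.2 = 751.8
Eq. 2: 1.4(209) + 0.5(727) + 0.5(328) = 292.6 + 363.5 + 164.0 = 820.1
Eq. 3: 0.9(209) - 1.4(935) = 188.1 - 1309.0 = -1120.9
Eq. 4: 0.9(209) - 1.4(897) = 188.1 - 1255.8 = -1067.7
Combination 2 governs: w_u = 820.1 plf.

820.1 plf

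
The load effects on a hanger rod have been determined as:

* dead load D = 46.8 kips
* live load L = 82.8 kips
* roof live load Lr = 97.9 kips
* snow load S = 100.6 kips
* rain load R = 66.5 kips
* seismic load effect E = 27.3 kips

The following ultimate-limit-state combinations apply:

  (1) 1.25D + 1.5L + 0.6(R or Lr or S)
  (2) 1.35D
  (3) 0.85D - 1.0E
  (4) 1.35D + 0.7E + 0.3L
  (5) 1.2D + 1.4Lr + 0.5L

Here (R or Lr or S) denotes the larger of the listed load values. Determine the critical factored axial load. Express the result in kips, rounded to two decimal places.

(R or Lr or S) → S = 100.6 kips.
(1) 1.25(46.8) + 1.5(82.8) + 0.6(100.6) = 58.50 + 124.20 + 60.36 = 243.06
(2) 1.35(46.8) = 63.18
(3) 0.85(46.8) - 1.0(27.3) = 39.78 - 27.30 = 12.48
(4) 1.35(46.8) + 0.7(27.3) + 0.3(82.8) = 63.18 + 19.11 + 24.84 = 107.13
(5) 1.2(46.8) + 1.4(97.9) + 0.5(82.8) = 56.16 + 137.06 + 41.40 = 234.62
Combination 1 governs: P_u = 243.06 kips.

243.06 kips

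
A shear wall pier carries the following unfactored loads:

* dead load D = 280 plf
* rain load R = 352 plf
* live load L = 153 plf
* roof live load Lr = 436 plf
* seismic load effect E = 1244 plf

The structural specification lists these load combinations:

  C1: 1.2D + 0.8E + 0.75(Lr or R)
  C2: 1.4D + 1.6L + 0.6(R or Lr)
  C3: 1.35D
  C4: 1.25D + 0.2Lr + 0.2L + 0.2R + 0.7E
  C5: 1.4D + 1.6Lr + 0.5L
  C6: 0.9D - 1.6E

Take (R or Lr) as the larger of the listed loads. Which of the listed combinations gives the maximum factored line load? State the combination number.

(Lr or R) → Lr = 436 plf; (R or Lr) → Lr = 436 plf.
C1: 1.2(280) + 0.8(1244) + 0.75(436) = 1658.2
C2: 1.4(280) + 1.6(153) + 0.6(436) = 898.4
C3: 1.35(280) = 378.0
C4: 1.25(280) + 0.2(436) + 0.2(153) + 0.2(352) + 0.7(1244) = 1409.0
C5: 1.4(280) + 1.6(436) + 0.5(153) = 1166.1
C6: 0.9(280) - 1.6(1244) = -1738.4
The largest value is 1658.2 plf from combination 1.

Combination 1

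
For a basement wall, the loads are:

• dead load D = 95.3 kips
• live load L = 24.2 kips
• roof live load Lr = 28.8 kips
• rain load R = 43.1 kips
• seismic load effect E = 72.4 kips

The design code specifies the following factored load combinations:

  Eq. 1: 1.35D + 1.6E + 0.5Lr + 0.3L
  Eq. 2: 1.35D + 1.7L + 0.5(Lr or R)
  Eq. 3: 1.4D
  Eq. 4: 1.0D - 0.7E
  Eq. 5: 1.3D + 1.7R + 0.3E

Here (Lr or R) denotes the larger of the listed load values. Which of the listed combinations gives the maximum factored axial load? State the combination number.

Combination 1

(Lr or R) → R = 43.1 kips.
Eq. 1: 1.35(95.3) + 1.6(72.4) + 0.5(28.8) + 0.3(24.2) = 128.7 + 115.8 + 14.4 + 7.3 = 266.2
Eq. 2: 1.35(95.3) + 1.7(24.2) + 0.5(43.1) = 191.3
Eq. 3: 1.4(95.3) = 133.4
Eq. 4: 1.0(95.3) - 0.7(72.4) = 95.3 - 50.7 = 44.6
Eq. 5: 1.3(95.3) + 1.7(43.1) + 0.3(72.4) = 123.9 + 73.3 + 21.7 = 218.9
The largest value is 266.2 kips from combination 1.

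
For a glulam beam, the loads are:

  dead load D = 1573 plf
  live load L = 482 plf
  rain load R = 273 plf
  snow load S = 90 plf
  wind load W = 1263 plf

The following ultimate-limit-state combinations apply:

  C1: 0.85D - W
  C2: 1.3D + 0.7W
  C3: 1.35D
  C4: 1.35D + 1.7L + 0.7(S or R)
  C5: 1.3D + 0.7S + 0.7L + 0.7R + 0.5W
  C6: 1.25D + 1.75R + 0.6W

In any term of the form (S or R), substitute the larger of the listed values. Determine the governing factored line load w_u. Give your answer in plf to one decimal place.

(S or R) → R = 273 plf.
C1: 0.85(1573) - 1.0(1263) = 1337.1 - 1263.0 = 74.1
C2: 1.3(1573) + 0.7(1263) = 2044.9 + 884.1 = 2929.0
C3: 1.35(1573) = 2123.6
C4: 1.35(1573) + 1.7(482) + 0.7(273) = 2123.6 + 819.4 + 191.1 = 3134.1
C5: 1.3(1573) + 0.7(90) + 0.7(482) + 0.7(273) + 0.5(1263) = 2044.9 + 63.0 + 337.4 + 191.1 + 631.5 = 3267.9
C6: 1.25(1573) + 1.75(273) + 0.6(1263) = 3201.8
Maximum is from combination 5.

3267.9 plf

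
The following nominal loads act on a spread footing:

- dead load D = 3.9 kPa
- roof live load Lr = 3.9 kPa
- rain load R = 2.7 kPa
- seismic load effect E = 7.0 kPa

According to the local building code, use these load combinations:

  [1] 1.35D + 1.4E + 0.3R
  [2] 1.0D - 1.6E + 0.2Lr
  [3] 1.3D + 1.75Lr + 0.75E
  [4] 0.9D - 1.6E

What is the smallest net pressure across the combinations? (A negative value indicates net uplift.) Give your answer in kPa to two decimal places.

-7.69 kPa

[1] 1.35(3.9) + 1.4(7.0) + 0.3(2.7) = 5.27 + 9.80 + 0.81 = 15.88
[2] 1.0(3.9) - 1.6(7.0) + 0.2(3.9) = 3.90 - 11.20 + 0.78 = -6.52
[3] 1.3(3.9) + 1.75(3.9) + 0.75(7.0) = 5.07 + 6.83 + 5.25 = 17.15
[4] 0.9(3.9) - 1.6(7.0) = 3.51 - 11.20 = -7.69
Combination 4 gives the minimum: -7.69 kPa.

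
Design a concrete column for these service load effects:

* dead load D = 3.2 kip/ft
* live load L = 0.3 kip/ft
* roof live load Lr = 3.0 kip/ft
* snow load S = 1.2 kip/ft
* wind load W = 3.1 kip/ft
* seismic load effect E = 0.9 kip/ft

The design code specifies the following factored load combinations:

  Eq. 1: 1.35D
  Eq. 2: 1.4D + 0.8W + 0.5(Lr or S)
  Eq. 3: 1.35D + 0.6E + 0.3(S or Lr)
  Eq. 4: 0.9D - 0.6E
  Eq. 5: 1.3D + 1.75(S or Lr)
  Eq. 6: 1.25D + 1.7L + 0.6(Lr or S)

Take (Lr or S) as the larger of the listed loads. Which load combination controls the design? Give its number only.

Combination 5

(Lr or S) → Lr = 3.0 kip/ft; (S or Lr) → Lr = 3.0 kip/ft.
Eq. 1: 1.35(3.2) = 4.3
Eq. 2: 1.4(3.2) + 0.8(3.1) + 0.5(3.0) = 8.5
Eq. 3: 1.35(3.2) + 0.6(0.9) + 0.3(3.0) = 5.8
Eq. 4: 0.9(3.2) - 0.6(0.9) = 2.3
Eq. 5: 1.3(3.2) + 1.75(3.0) = 9.4
Eq. 6: 1.25(3.2) + 1.7(0.3) + 0.6(3.0) = 6.3
The largest value is 9.4 kip/ft from combination 5.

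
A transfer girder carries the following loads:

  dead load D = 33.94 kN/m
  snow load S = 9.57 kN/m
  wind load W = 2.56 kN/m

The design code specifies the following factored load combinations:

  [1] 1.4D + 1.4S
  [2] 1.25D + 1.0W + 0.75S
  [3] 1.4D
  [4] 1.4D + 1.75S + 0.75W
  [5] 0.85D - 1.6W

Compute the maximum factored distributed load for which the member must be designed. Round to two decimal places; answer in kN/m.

[1] 1.4(33.94) + 1.4(9.57) = 60.91
[2] 1.25(33.94) + 1.0(2.56) + 0.75(9.57) = 52.16
[3] 1.4(33.94) = 47.52
[4] 1.4(33.94) + 1.75(9.57) + 0.75(2.56) = 66.18
[5] 0.85(33.94) - 1.6(2.56) = 24.75
The controlling combination is 4, giving 66.18 kN/m.

66.18 kN/m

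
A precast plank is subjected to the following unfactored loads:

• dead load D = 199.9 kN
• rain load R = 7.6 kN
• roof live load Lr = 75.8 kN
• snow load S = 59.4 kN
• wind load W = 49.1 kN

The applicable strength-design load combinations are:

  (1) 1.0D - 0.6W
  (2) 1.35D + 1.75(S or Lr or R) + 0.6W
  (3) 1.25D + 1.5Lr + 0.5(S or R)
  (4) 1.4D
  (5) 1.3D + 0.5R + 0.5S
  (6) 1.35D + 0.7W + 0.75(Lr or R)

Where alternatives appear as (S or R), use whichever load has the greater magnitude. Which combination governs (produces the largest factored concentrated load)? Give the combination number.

(S or Lr or R) → Lr = 75.8 kN; (S or R) → S = 59.4 kN; (Lr or R) → Lr = 75.8 kN.
(1) 1.0(199.9) - 0.6(49.1) = 199.90 - 29.46 = 170.44
(2) 1.35(199.9) + 1.75(75.8) + 0.6(49.1) = 269.87 + 132.65 + 29.46 = 431.98
(3) 1.25(199.9) + 1.5(75.8) + 0.5(59.4) = 249.88 + 113.70 + 29.70 = 393.28
(4) 1.4(199.9) = 279.86
(5) 1.3(199.9) + 0.5(7.6) + 0.5(59.4) = 259.87 + 3.80 + 29.70 = 293.37
(6) 1.35(199.9) + 0.7(49.1) + 0.75(75.8) = 269.87 + 34.37 + 56.85 = 361.09
The largest value is 431.98 kN from combination 2.

Combination 2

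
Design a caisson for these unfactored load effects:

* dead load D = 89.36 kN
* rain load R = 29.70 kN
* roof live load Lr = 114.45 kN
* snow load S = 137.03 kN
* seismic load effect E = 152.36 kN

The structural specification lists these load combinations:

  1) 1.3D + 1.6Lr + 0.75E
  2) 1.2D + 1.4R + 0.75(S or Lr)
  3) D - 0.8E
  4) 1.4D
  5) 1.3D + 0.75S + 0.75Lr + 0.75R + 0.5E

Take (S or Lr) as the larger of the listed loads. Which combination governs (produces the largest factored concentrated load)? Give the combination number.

(S or Lr) → S = 137.03 kN.
1) 1.3(89.36) + 1.6(114.45) + 0.75(152.36) = 116.17 + 183.12 + 114.27 = 413.56
2) 1.2(89.36) + 1.4(29.70) + 0.75(137.03) = 107.23 + 41.58 + 102.77 = 251.58
3) 1.0(89.36) - 0.8(152.36) = 89.36 - 121.89 = -32.53
4) 1.4(89.36) = 125.10
5) 1.3(89.36) + 0.75(137.03) + 0.75(114.45) + 0.75(29.70) + 0.5(152.36) = 403.23
The largest value is 413.56 kN from combination 1.

Combination 1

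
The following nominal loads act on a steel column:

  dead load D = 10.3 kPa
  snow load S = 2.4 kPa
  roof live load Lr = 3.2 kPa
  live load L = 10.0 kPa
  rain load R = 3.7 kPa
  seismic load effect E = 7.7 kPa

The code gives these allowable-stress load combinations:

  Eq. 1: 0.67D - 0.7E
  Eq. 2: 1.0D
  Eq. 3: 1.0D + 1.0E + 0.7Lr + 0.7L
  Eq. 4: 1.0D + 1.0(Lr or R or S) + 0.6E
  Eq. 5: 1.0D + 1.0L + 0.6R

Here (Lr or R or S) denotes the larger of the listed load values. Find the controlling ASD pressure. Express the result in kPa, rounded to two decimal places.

27.24 kPa

(Lr or R or S) → R = 3.7 kPa.
Eq. 1: 0.67(10.3) - 0.7(7.7) = 6.90 - 5.39 = 1.51
Eq. 2: 1.0(10.3) = 10.30
Eq. 3: 1.0(10.3) + 1.0(7.7) + 0.7(3.2) + 0.7(10.0) = 10.30 + 7.70 + 2.24 + 7.00 = 27.24
Eq. 4: 1.0(10.3) + 1.0(3.7) + 0.6(7.7) = 10.30 + 3.70 + 4.62 = 18.62
Eq. 5: 1.0(10.3) + 1.0(10.0) + 0.6(3.7) = 10.30 + 10.00 + 2.22 = 22.52
Maximum is from combination 3.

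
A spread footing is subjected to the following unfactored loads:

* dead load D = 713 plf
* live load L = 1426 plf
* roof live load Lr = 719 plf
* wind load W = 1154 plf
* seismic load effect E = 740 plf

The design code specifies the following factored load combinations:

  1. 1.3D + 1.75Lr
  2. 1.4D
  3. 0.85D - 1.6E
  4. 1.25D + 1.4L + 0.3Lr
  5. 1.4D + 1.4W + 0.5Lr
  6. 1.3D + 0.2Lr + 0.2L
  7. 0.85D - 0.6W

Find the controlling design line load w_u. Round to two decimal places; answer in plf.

1. 1.3(713) + 1.75(719) = 926.90 + 1258.25 = 2185.15
2. 1.4(713) = 998.20
3. 0.85(713) - 1.6(740) = 606.05 - 1184.00 = -577.95
4. 1.25(713) + 1.4(1426) + 0.3(719) = 891.25 + 1996.40 + 215.70 = 3103.35
5. 1.4(713) + 1.4(1154) + 0.5(719) = 998.20 + 1615.60 + 359.50 = 2973.30
6. 1.3(713) + 0.2(719) + 0.2(1426) = 926.90 + 143.80 + 285.20 = 1355.90
7. 0.85(713) - 0.6(1154) = 606.05 - 692.40 = -86.35
The controlling combination is 4, giving 3103.35 plf.

3103.35 plf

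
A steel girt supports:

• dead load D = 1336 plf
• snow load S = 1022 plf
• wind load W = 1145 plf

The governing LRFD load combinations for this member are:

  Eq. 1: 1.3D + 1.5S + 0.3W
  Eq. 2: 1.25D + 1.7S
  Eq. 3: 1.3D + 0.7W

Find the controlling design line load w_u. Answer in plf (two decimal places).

Eq. 1: 1.3(1336) + 1.5(1022) + 0.3(1145) = 3613.30
Eq. 2: 1.25(1336) + 1.7(1022) = 3407.40
Eq. 3: 1.3(1336) + 0.7(1145) = 2538.30
Maximum is from combination 1.

3613.30 plf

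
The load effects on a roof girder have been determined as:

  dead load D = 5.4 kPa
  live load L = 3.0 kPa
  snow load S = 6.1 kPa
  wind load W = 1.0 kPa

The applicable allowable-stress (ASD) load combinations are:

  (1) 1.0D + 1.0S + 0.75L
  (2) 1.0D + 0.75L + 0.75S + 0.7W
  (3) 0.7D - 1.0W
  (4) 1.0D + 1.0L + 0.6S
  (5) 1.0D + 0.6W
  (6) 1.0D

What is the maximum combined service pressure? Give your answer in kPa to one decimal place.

(1) 1.0(5.4) + 1.0(6.1) + 0.75(3.0) = 5.4 + 6.1 + 2.3 = 13.8
(2) 1.0(5.4) + 0.75(3.0) + 0.75(6.1) + 0.7(1.0) = 12.9
(3) 0.7(5.4) - 1.0(1.0) = 3.8 - 1.0 = 2.8
(4) 1.0(5.4) + 1.0(3.0) + 0.6(6.1) = 5.4 + 3.0 + 3.7 = 12.1
(5) 1.0(5.4) + 0.6(1.0) = 5.4 + 0.6 = 6.0
(6) 1.0(5.4) = 5.4
Maximum is from combination 1.

13.8 kPa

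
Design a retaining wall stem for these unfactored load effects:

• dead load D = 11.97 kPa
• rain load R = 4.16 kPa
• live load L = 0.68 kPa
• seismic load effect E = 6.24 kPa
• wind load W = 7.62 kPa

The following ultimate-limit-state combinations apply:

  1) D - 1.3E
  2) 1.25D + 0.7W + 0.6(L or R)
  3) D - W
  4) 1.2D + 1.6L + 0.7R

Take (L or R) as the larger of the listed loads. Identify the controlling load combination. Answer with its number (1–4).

Combination 2

(L or R) → R = 4.16 kPa.
1) 1.0(11.97) - 1.3(6.24) = 11.97 - 8.11 = 3.86
2) 1.25(11.97) + 0.7(7.62) + 0.6(4.16) = 14.96 + 5.33 + 2.50 = 22.79
3) 1.0(11.97) - 1.0(7.62) = 11.97 - 7.62 = 4.35
4) 1.2(11.97) + 1.6(0.68) + 0.7(4.16) = 14.36 + 1.09 + 2.91 = 18.36
The largest value is 22.79 kPa from combination 2.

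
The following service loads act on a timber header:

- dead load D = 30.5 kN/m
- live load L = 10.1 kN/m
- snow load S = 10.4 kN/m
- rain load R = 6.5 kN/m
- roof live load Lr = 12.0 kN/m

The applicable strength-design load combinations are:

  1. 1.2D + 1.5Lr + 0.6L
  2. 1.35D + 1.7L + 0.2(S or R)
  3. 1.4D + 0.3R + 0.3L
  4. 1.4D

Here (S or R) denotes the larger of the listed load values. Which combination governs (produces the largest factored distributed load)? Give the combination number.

Combination 1

(S or R) → S = 10.4 kN/m.
1. 1.2(30.5) + 1.5(12.0) + 0.6(10.1) = 36.60 + 18.00 + 6.06 = 60.66
2. 1.35(30.5) + 1.7(10.1) + 0.2(10.4) = 41.18 + 17.17 + 2.08 = 60.43
3. 1.4(30.5) + 0.3(6.5) + 0.3(10.1) = 42.70 + 1.95 + 3.03 = 47.68
4. 1.4(30.5) = 42.70
The largest value is 60.66 kN/m from combination 1.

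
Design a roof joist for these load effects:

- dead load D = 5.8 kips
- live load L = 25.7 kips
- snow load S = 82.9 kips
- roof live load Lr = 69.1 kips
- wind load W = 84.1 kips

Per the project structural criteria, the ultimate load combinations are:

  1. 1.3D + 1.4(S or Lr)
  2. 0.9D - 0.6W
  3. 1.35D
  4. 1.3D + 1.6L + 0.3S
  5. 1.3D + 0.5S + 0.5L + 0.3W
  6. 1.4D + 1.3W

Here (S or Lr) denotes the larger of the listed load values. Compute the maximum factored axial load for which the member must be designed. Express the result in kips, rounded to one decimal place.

(S or Lr) → S = 82.9 kips.
1. 1.3(5.8) + 1.4(82.9) = 123.6
2. 0.9(5.8) - 0.6(84.1) = -45.2
3. 1.35(5.8) = 7.8
4. 1.3(5.8) + 1.6(25.7) + 0.3(82.9) = 73.5
5. 1.3(5.8) + 0.5(82.9) + 0.5(25.7) + 0.3(84.1) = 87.1
6. 1.4(5.8) + 1.3(84.1) = 117.5
Maximum is from combination 1.

123.6 kips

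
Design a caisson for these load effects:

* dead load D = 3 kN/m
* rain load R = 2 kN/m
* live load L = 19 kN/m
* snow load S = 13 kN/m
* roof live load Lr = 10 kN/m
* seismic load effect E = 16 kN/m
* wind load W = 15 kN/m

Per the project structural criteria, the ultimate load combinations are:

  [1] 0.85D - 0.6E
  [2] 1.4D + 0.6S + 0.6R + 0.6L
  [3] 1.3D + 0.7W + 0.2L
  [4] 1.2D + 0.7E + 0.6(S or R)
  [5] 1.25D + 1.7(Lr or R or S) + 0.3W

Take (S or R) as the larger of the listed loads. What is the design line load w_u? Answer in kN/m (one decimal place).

30.4 kN/m

(S or R) → S = 13 kN/m; (Lr or R or S) → S = 13 kN/m.
[1] 0.85(3) - 0.6(16) = -7.1
[2] 1.4(3) + 0.6(13) + 0.6(2) + 0.6(19) = 4.2 + 7.8 + 1.2 + 11.4 = 24.6
[3] 1.3(3) + 0.7(15) + 0.2(19) = 3.9 + 10.5 + 3.8 = 18.2
[4] 1.2(3) + 0.7(16) + 0.6(13) = 3.6 + 11.2 + 7.8 = 22.6
[5] 1.25(3) + 1.7(13) + 0.3(15) = 3.8 + 22.1 + 4.5 = 30.4
The controlling combination is 5, giving 30.4 kN/m.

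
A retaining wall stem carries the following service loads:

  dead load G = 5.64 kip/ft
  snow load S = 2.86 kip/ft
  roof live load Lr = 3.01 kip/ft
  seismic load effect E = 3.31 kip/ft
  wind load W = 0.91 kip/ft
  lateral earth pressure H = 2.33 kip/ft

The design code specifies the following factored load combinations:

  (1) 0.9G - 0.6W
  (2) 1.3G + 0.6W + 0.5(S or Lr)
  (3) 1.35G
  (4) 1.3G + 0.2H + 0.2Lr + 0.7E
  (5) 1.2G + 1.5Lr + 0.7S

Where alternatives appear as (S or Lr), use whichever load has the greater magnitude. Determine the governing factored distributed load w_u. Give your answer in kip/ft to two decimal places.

(S or Lr) → Lr = 3.01 kip/ft.
(1) 0.9(5.64) - 0.6(0.91) = 5.08 - 0.55 = 4.53
(2) 1.3(5.64) + 0.6(0.91) + 0.5(3.01) = 9.38
(3) 1.35(5.64) = 7.61
(4) 1.3(5.64) + 0.2(2.33) + 0.2(3.01) + 0.7(3.31) = 7.33 + 0.47 + 0.60 + 2.32 = 10.72
(5) 1.2(5.64) + 1.5(3.01) + 0.7(2.86) = 6.77 + 4.52 + 2.00 = 13.29
Maximum is from combination 5.

13.29 kip/ft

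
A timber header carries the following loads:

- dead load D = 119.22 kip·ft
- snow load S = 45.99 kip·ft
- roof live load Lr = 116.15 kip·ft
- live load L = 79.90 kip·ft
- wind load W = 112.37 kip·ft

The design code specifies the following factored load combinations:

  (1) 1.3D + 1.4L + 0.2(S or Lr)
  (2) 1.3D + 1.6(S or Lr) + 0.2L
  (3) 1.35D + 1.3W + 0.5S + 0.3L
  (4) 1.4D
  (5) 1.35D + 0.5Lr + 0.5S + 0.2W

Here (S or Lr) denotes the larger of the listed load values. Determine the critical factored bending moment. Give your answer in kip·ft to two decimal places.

(S or Lr) → Lr = 116.15 kip·ft.
(1) 1.3(119.22) + 1.4(79.90) + 0.2(116.15) = 290.08
(2) 1.3(119.22) + 1.6(116.15) + 0.2(79.90) = 356.81
(3) 1.35(119.22) + 1.3(112.37) + 0.5(45.99) + 0.3(79.90) = 353.99
(4) 1.4(119.22) = 166.91
(5) 1.35(119.22) + 0.5(116.15) + 0.5(45.99) + 0.2(112.37) = 264.49
Combination 2 governs: M_u = 356.81 kip·ft.

356.81 kip·ft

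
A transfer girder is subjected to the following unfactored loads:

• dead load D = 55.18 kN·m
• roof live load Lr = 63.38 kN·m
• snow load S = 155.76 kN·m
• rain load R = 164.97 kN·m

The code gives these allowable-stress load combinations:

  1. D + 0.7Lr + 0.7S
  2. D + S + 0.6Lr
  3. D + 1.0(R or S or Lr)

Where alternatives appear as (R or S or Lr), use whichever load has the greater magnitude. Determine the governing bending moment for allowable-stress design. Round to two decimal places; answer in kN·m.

248.97 kN·m

(R or S or Lr) → R = 164.97 kN·m.
1. 1.0(55.18) + 0.7(63.38) + 0.7(155.76) = 55.18 + 44.37 + 109.03 = 208.58
2. 1.0(55.18) + 1.0(155.76) + 0.6(63.38) = 55.18 + 155.76 + 38.03 = 248.97
3. 1.0(55.18) + 1.0(164.97) = 55.18 + 164.97 = 220.15
The controlling combination is 2, giving 248.97 kN·m.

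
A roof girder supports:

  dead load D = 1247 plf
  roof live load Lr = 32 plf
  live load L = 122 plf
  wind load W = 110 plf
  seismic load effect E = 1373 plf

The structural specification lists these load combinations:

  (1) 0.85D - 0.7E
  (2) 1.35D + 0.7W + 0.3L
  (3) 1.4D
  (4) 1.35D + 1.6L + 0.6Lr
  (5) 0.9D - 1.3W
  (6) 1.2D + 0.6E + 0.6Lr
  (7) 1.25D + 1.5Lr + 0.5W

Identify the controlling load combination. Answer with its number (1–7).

(1) 0.85(1247) - 0.7(1373) = 1059.95 - 961.10 = 98.85
(2) 1.35(1247) + 0.7(110) + 0.3(122) = 1683.45 + 77.00 + 36.60 = 1797.05
(3) 1.4(1247) = 1745.80
(4) 1.35(1247) + 1.6(122) + 0.6(32) = 1683.45 + 195.20 + 19.20 = 1897.85
(5) 0.9(1247) - 1.3(110) = 1122.30 - 143.00 = 979.30
(6) 1.2(1247) + 0.6(1373) + 0.6(32) = 1496.40 + 823.80 + 19.20 = 2339.40
(7) 1.25(1247) + 1.5(32) + 0.5(110) = 1558.75 + 48.00 + 55.00 = 1661.75
The largest value is 2339.40 plf from combination 6.

Combination 6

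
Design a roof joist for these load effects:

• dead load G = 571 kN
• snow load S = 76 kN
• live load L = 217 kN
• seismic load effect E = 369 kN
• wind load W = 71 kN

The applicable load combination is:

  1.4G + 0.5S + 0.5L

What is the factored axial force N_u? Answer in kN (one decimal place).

945.9 kN

1.4(571) + 0.5(76) + 0.5(217) = 799.4 + 38.0 + 108.5 = 945.9
N_u = 945.9 kN.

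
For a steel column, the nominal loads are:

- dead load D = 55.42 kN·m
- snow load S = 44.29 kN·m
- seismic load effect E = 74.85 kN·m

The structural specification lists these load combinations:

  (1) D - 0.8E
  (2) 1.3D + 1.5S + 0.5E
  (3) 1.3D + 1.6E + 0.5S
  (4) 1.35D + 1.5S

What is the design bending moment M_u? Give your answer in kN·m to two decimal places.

(1) 1.0(55.42) - 0.8(74.85) = -4.46
(2) 1.3(55.42) + 1.5(44.29) + 0.5(74.85) = 175.91
(3) 1.3(55.42) + 1.6(74.85) + 0.5(44.29) = 213.95
(4) 1.35(55.42) + 1.5(44.29) = 141.25
Combination 3 governs: M_u = 213.95 kN·m.

213.95 kN·m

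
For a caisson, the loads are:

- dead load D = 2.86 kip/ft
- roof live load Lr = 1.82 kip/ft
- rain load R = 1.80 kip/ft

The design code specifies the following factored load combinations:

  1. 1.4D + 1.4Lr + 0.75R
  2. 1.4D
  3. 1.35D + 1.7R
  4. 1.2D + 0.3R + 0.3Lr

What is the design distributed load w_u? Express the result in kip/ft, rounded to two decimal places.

7.90 kip/ft

1. 1.4(2.86) + 1.4(1.82) + 0.75(1.80) = 7.90
2. 1.4(2.86) = 4.00
3. 1.35(2.86) + 1.7(1.80) = 6.92
4. 1.2(2.86) + 0.3(1.80) + 0.3(1.82) = 4.52
Combination 1 governs: w_u = 7.90 kip/ft.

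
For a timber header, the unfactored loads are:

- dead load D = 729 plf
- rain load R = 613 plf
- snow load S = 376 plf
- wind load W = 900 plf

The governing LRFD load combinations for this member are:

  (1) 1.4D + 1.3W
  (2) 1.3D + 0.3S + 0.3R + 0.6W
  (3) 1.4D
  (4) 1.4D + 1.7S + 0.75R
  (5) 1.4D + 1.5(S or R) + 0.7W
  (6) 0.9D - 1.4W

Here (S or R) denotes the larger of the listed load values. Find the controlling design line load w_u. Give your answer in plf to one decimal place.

(S or R) → R = 613 plf.
(1) 1.4(729) + 1.3(900) = 1020.6 + 1170.0 = 2190.6
(2) 1.3(729) + 0.3(376) + 0.3(613) + 0.6(900) = 947.7 + 112.8 + 183.9 + 540.0 = 1784.4
(3) 1.4(729) = 1020.6
(4) 1.4(729) + 1.7(376) + 0.75(613) = 1020.6 + 639.2 + 459.8 = 2119.6
(5) 1.4(729) + 1.5(613) + 0.7(900) = 1020.6 + 919.5 + 630.0 = 2570.1
(6) 0.9(729) - 1.4(900) = 656.1 - 1260.0 = -603.9
Combination 5 governs: w_u = 2570.1 plf.

2570.1 plf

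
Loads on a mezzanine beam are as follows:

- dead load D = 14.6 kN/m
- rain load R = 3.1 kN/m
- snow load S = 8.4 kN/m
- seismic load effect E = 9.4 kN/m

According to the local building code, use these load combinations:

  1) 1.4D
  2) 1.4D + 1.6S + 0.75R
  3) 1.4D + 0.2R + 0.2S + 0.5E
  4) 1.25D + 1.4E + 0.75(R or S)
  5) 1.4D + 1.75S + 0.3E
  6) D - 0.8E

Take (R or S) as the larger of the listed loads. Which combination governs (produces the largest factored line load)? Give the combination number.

(R or S) → S = 8.4 kN/m.
1) 1.4(14.6) = 20.4
2) 1.4(14.6) + 1.6(8.4) + 0.75(3.1) = 36.2
3) 1.4(14.6) + 0.2(3.1) + 0.2(8.4) + 0.5(9.4) = 20.4 + 0.6 + 1.7 + 4.7 = 27.4
4) 1.25(14.6) + 1.4(9.4) + 0.75(8.4) = 37.7
5) 1.4(14.6) + 1.75(8.4) + 0.3(9.4) = 38.0
6) 1.0(14.6) - 0.8(9.4) = 14.6 - 7.5 = 7.1
The largest value is 38.0 kN/m from combination 5.

Combination 5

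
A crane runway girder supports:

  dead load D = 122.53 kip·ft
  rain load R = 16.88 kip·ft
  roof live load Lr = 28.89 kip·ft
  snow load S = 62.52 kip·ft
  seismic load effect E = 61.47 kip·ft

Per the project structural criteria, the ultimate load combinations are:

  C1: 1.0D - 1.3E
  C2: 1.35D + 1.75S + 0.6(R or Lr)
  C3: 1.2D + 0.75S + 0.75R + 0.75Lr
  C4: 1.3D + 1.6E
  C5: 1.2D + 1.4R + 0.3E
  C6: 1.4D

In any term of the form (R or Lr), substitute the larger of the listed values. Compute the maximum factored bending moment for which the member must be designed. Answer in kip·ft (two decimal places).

(R or Lr) → Lr = 28.89 kip·ft.
C1: 1.0(122.53) - 1.3(61.47) = 122.53 - 79.91 = 42.62
C2: 1.35(122.53) + 1.75(62.52) + 0.6(28.89) = 165.42 + 109.41 + 17.33 = 292.16
C3: 1.2(122.53) + 0.75(62.52) + 0.75(16.88) + 0.75(28.89) = 228.25
C4: 1.3(122.53) + 1.6(61.47) = 159.29 + 98.35 = 257.64
C5: 1.2(122.53) + 1.4(16.88) + 0.3(61.47) = 147.04 + 23.63 + 18.44 = 189.11
C6: 1.4(122.53) = 171.54
Maximum is from combination 2.

292.16 kip·ft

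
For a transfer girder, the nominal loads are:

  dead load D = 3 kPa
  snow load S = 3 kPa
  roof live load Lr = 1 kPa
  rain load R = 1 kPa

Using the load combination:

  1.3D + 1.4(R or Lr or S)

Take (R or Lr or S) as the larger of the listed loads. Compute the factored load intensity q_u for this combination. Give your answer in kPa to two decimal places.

(R or Lr or S) → S = 3 kPa.
1.3(3) + 1.4(3) = 3.90 + 4.20 = 8.10
q_u = 8.10 kPa.

8.10 kPa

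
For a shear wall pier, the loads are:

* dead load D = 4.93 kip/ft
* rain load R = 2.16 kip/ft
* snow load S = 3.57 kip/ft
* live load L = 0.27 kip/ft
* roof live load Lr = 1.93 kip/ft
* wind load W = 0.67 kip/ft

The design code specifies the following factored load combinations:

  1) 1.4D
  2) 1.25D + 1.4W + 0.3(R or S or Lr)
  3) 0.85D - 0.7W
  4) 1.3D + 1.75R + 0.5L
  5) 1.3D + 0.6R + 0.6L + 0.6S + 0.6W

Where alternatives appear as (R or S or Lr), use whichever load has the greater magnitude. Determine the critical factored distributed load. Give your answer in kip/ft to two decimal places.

10.41 kip/ft

(R or S or Lr) → S = 3.57 kip/ft.
1) 1.4(4.93) = 6.90
2) 1.25(4.93) + 1.4(0.67) + 0.3(3.57) = 6.16 + 0.94 + 1.07 = 8.17
3) 0.85(4.93) - 0.7(0.67) = 4.19 - 0.47 = 3.72
4) 1.3(4.93) + 1.75(2.16) + 0.5(0.27) = 10.32
5) 1.3(4.93) + 0.6(2.16) + 0.6(0.27) + 0.6(3.57) + 0.6(0.67) = 6.41 + 1.30 + 0.16 + 2.14 + 0.40 = 10.41
The controlling combination is 5, giving 10.41 kip/ft.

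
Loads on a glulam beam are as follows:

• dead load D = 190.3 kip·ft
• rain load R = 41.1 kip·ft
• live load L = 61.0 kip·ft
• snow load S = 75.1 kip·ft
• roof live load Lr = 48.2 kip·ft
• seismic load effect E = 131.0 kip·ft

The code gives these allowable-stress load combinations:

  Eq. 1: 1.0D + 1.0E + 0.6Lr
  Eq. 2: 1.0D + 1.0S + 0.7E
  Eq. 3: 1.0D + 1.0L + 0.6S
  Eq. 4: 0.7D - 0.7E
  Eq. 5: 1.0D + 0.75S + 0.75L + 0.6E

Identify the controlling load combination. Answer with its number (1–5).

Eq. 1: 1.0(190.3) + 1.0(131.0) + 0.6(48.2) = 350.2
Eq. 2: 1.0(190.3) + 1.0(75.1) + 0.7(131.0) = 357.1
Eq. 3: 1.0(190.3) + 1.0(61.0) + 0.6(75.1) = 296.4
Eq. 4: 0.7(190.3) - 0.7(131.0) = 41.5
Eq. 5: 1.0(190.3) + 0.75(75.1) + 0.75(61.0) + 0.6(131.0) = 371.0
The largest value is 371.0 kip·ft from combination 5.

Combination 5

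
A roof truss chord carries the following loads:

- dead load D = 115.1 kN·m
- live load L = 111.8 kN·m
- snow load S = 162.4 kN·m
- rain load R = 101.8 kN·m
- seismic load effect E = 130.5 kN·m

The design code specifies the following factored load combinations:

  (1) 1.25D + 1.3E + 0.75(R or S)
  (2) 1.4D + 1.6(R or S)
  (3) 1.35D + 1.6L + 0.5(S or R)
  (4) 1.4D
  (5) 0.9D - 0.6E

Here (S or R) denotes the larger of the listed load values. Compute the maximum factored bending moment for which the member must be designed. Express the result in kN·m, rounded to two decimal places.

(R or S) → S = 162.4 kN·m; (S or R) → S = 162.4 kN·m.
(1) 1.25(115.1) + 1.3(130.5) + 0.75(162.4) = 143.88 + 169.65 + 121.80 = 435.33
(2) 1.4(115.1) + 1.6(162.4) = 161.14 + 259.84 = 420.98
(3) 1.35(115.1) + 1.6(111.8) + 0.5(162.4) = 155.39 + 178.88 + 81.20 = 415.47
(4) 1.4(115.1) = 161.14
(5) 0.9(115.1) - 0.6(130.5) = 103.59 - 78.30 = 25.29
The controlling combination is 1, giving 435.33 kN·m.

435.33 kN·m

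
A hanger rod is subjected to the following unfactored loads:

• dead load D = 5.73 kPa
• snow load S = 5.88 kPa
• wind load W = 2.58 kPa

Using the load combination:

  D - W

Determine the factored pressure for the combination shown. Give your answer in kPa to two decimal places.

3.15 kPa

1.0(5.73) - 1.0(2.58) = 5.73 - 2.58 = 3.15
p_u = 3.15 kPa.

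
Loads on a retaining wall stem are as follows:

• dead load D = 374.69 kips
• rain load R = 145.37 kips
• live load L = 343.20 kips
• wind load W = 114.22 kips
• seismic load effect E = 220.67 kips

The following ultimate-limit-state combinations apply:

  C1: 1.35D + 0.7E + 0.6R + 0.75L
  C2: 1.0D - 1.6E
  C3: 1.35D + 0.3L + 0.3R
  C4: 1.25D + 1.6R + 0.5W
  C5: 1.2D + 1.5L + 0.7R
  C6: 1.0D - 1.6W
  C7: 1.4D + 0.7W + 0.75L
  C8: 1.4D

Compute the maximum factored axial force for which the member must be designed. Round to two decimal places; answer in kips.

C1: 1.35(374.69) + 0.7(220.67) + 0.6(145.37) + 0.75(343.20) = 505.83 + 154.47 + 87.22 + 257.40 = 1004.92
C2: 1.0(374.69) - 1.6(220.67) = 374.69 - 353.07 = 21.62
C3: 1.35(374.69) + 0.3(343.20) + 0.3(145.37) = 505.83 + 102.96 + 43.61 = 652.40
C4: 1.25(374.69) + 1.6(145.37) + 0.5(114.22) = 468.36 + 232.59 + 57.11 = 758.06
C5: 1.2(374.69) + 1.5(343.20) + 0.7(145.37) = 449.63 + 514.80 + 101.76 = 1066.19
C6: 1.0(374.69) - 1.6(114.22) = 374.69 - 182.75 = 191.94
C7: 1.4(374.69) + 0.7(114.22) + 0.75(343.20) = 524.57 + 79.95 + 257.40 = 861.92
C8: 1.4(374.69) = 524.57
Maximum is from combination 5.

1066.19 kips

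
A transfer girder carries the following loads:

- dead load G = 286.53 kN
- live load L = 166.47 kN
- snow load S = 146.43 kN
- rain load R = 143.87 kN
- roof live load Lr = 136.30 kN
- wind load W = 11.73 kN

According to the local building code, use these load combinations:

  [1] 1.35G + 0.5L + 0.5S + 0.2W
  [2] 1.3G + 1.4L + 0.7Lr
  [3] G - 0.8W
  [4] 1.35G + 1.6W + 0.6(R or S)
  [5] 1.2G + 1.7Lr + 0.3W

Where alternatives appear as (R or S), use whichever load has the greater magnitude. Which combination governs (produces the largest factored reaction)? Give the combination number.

Combination 2

(R or S) → S = 146.43 kN.
[1] 1.35(286.53) + 0.5(166.47) + 0.5(146.43) + 0.2(11.73) = 545.61
[2] 1.3(286.53) + 1.4(166.47) + 0.7(136.30) = 372.49 + 233.06 + 95.41 = 700.96
[3] 1.0(286.53) - 0.8(11.73) = 286.53 - 9.38 = 277.15
[4] 1.35(286.53) + 1.6(11.73) + 0.6(146.43) = 493.44
[5] 1.2(286.53) + 1.7(136.30) + 0.3(11.73) = 343.84 + 231.71 + 3.52 = 579.07
The largest value is 700.96 kN from combination 2.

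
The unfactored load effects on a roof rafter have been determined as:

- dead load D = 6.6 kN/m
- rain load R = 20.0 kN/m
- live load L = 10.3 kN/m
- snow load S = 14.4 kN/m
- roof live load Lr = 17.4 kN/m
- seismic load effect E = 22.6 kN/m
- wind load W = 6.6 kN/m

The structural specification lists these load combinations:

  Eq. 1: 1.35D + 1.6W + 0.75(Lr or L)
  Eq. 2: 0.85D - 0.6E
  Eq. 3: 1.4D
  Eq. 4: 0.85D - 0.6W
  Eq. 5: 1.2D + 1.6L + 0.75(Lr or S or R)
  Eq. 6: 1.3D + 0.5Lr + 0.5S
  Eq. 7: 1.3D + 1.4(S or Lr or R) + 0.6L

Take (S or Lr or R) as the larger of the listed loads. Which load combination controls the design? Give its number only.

Combination 7

(Lr or L) → Lr = 17.4 kN/m; (Lr or S or R) → R = 20.0 kN/m; (S or Lr or R) → R = 20.0 kN/m.
Eq. 1: 1.35(6.6) + 1.6(6.6) + 0.75(17.4) = 32.5
Eq. 2: 0.85(6.6) - 0.6(22.6) = -8.0
Eq. 3: 1.4(6.6) = 9.2
Eq. 4: 0.85(6.6) - 0.6(6.6) = 1.7
Eq. 5: 1.2(6.6) + 1.6(10.3) + 0.75(20.0) = 39.4
Eq. 6: 1.3(6.6) + 0.5(17.4) + 0.5(14.4) = 24.5
Eq. 7: 1.3(6.6) + 1.4(20.0) + 0.6(10.3) = 42.8
The largest value is 42.8 kN/m from combination 7.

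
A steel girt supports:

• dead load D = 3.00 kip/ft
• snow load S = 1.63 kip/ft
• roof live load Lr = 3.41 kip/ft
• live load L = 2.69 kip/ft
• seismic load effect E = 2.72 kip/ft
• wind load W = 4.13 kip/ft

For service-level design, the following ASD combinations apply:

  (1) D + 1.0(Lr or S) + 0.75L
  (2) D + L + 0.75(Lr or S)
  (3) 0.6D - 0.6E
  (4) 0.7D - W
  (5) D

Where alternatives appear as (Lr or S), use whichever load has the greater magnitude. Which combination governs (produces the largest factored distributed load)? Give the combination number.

(Lr or S) → Lr = 3.41 kip/ft.
(1) 1.0(3.00) + 1.0(3.41) + 0.75(2.69) = 8.43
(2) 1.0(3.00) + 1.0(2.69) + 0.75(3.41) = 8.25
(3) 0.6(3.00) - 0.6(2.72) = 0.17
(4) 0.7(3.00) - 1.0(4.13) = -2.03
(5) 1.0(3.00) = 3.00
The largest value is 8.43 kip/ft from combination 1.

Combination 1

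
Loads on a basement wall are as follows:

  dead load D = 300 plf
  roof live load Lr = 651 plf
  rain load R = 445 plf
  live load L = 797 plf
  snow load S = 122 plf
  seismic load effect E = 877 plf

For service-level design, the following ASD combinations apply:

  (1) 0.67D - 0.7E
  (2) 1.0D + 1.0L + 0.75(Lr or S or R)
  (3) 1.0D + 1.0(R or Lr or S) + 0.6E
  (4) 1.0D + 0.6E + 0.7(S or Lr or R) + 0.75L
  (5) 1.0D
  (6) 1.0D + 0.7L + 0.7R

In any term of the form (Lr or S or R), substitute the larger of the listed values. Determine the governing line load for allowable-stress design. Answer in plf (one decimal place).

1879.7 plf

(Lr or S or R) → Lr = 651 plf; (R or Lr or S) → Lr = 651 plf; (S or Lr or R) → Lr = 651 plf.
(1) 0.67(300) - 0.7(877) = 201.0 - 613.9 = -412.9
(2) 1.0(300) + 1.0(797) + 0.75(651) = 300.0 + 797.0 + 488.3 = 1585.3
(3) 1.0(300) + 1.0(651) + 0.6(877) = 300.0 + 651.0 + 526.2 = 1477.2
(4) 1.0(300) + 0.6(877) + 0.7(651) + 0.75(797) = 300.0 + 526.2 + 455.7 + 597.8 = 1879.7
(5) 1.0(300) = 300.0
(6) 1.0(300) + 0.7(797) + 0.7(445) = 300.0 + 557.9 + 311.5 = 1169.4
Combination 4 governs: w = 1879.7 plf.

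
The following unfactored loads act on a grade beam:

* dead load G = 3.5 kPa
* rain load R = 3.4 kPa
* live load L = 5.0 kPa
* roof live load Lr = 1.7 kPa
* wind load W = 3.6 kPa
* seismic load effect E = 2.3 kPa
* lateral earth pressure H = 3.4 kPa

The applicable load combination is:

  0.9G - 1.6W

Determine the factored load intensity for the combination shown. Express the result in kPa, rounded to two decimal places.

0.9(3.5) - 1.6(3.6) = 3.15 - 5.76 = -2.61
q_u = -2.61 kPa.

-2.61 kPa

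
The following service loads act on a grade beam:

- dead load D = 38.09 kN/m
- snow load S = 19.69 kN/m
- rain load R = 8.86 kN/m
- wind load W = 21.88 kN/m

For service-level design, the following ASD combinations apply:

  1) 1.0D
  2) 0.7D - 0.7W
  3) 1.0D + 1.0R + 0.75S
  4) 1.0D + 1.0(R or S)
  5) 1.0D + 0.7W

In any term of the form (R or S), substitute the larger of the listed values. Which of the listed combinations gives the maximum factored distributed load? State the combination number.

Combination 3

(R or S) → S = 19.69 kN/m.
1) 1.0(38.09) = 38.09
2) 0.7(38.09) - 0.7(21.88) = 11.35
3) 1.0(38.09) + 1.0(8.86) + 0.75(19.69) = 61.72
4) 1.0(38.09) + 1.0(19.69) = 57.78
5) 1.0(38.09) + 0.7(21.88) = 53.41
The largest value is 61.72 kN/m from combination 3.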